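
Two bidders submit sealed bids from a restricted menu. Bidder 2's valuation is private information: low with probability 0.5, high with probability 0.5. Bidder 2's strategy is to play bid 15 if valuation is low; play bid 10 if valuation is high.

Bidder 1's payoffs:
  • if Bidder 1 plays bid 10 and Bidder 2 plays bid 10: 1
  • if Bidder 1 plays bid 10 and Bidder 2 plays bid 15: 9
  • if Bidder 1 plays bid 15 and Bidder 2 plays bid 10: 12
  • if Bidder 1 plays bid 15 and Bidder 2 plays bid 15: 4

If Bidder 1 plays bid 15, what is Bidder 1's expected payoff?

8

E[bid 15] = 0.5·4 + 0.5·12 = 2 + 6 = 8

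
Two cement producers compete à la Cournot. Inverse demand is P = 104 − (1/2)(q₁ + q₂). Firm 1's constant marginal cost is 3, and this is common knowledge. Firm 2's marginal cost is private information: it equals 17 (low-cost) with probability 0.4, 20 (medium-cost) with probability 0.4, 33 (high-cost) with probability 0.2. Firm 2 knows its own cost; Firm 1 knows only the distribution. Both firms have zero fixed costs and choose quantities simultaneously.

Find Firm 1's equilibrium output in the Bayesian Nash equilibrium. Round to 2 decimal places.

79.60

Each type of Firm 2 best-responds to q₁; Firm 1 best-responds to the expected q₂ over Firm 2's types.
Firm 2 with cost c maximizes (104 − (1/2)(q₁+q₂) − c)·q₂, giving q₂(c) = (104 − c − (1/2)q₁).
E[c₂] = 0.4·17 + 0.4·20 + 0.2·33 = 21.4
Firm 1's FOC against E[q₂] yields q₁ = (104 − 2·3 + E[c₂])/(3/2) = (104 − 6 + 21.4)/(3/2) = 79.6.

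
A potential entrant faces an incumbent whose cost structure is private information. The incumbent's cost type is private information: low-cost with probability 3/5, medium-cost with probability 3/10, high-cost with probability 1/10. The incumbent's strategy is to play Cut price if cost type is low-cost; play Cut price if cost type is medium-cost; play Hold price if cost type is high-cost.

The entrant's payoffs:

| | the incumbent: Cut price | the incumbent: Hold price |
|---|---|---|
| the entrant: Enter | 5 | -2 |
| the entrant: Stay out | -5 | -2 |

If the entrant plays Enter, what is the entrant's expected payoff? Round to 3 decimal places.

4.300

Take the expectation over the incumbent's cost type, weighting each type's action by its prior probability.
E[Enter] = 3/5·5 + 3/10·5 + 1/10·(-2) = 3 + 3/2 + (-1/5) = 43/10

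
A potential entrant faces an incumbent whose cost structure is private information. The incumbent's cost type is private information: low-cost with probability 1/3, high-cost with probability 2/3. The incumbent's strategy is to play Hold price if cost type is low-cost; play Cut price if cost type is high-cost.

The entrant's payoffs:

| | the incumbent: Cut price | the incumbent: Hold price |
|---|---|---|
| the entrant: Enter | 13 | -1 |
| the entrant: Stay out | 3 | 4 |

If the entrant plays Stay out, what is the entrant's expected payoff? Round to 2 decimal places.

E[Stay out] = 1/3·4 + 2/3·3 = 4/3 + 2 = 10/3

3.33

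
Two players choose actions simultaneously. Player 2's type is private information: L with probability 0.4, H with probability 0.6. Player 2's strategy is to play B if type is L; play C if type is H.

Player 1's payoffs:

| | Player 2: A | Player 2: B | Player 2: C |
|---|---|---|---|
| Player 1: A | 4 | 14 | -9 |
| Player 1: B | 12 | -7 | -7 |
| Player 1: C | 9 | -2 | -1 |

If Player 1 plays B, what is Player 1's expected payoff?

-7

E[B] = 0.4·(-7) + 0.6·(-7) = (-2.8) + (-4.2) = -7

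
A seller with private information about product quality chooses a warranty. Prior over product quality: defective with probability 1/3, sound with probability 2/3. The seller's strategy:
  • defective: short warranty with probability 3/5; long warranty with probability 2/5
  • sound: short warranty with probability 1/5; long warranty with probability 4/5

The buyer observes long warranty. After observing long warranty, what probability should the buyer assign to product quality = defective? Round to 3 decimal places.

0.200

P(long warranty) = (1/3)·(2/5) + (2/3)·(4/5) = 2/3
P(defective | long warranty) = ((1/3)·(2/5)) / (2/3) = (2/15) / (2/3) = 1/5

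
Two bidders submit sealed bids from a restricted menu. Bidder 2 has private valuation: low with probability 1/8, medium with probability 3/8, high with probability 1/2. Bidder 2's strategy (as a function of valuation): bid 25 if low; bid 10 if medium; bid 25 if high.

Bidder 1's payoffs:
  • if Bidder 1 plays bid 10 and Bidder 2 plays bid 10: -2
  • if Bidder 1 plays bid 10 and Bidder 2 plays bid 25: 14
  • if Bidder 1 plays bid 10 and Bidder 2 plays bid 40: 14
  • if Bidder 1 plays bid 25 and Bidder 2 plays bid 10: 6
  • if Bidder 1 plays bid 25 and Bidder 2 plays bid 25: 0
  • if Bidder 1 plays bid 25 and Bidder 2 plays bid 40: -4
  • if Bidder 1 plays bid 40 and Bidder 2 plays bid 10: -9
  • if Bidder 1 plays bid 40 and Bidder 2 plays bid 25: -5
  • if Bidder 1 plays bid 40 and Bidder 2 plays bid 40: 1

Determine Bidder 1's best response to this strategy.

Compute Bidder 1's expected payoff for each action, taking the expectation over Bidder 2's type.
E[bid 10] = 1/8·(14) + 3/8·(-2) + 1/2·(14) = 8
E[bid 25] = 1/8·(0) + 3/8·(6) + 1/2·(0) = 9/4
E[bid 40] = 1/8·(-5) + 3/8·(-9) + 1/2·(-5) = -13/2
Best response: bid 10 (8 is the largest).

bid 10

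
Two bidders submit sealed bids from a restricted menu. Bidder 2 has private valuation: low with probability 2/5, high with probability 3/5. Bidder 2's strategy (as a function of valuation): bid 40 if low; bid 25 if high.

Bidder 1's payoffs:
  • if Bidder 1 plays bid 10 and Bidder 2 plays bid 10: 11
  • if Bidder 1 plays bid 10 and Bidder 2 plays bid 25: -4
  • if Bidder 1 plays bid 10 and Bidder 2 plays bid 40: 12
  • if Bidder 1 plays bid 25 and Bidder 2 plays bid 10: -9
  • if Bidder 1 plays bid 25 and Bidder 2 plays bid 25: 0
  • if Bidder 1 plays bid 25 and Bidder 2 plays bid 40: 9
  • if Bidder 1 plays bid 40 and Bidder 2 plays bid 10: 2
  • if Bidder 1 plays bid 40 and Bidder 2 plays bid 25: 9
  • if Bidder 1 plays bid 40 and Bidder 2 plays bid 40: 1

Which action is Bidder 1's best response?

Compute Bidder 1's expected payoff for each action, taking the expectation over Bidder 2's type.
E[bid 10] = 2/5·(12) + 3/5·(-4) = 12/5
E[bid 25] = 2/5·(9) + 3/5·(0) = 18/5
E[bid 40] = 2/5·(1) + 3/5·(9) = 29/5
Best response: bid 40 (29/5 is the largest).

bid 40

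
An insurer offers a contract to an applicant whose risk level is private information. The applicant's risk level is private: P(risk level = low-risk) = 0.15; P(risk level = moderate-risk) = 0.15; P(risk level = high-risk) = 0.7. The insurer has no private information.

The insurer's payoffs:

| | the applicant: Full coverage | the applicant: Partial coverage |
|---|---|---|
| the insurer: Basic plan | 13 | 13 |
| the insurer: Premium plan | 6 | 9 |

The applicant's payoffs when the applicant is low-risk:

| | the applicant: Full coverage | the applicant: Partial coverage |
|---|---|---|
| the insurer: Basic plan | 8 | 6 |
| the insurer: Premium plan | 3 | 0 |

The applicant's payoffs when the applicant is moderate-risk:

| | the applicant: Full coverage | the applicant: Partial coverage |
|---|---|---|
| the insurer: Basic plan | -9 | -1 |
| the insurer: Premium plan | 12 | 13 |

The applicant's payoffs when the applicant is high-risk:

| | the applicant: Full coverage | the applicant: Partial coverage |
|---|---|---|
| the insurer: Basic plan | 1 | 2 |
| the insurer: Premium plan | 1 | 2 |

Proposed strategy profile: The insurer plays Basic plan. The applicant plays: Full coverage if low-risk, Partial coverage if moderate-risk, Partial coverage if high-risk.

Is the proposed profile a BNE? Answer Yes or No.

Yes

A profile is a BNE iff every type of every player is best-responding given beliefs about the other side.
The insurer plays Basic plan: E[Basic plan] = 0.15·(13) + 0.15·(13) + 0.7·(13) = 13; E[Premium plan] = 8.55. Best-responding. ✓
The applicant (risk level low-risk), facing Basic plan: Full coverage gives 8, Partial coverage gives 6. Proposed Full coverage is best. ✓
The applicant (risk level moderate-risk), facing Basic plan: Full coverage gives -9, Partial coverage gives -1. Proposed Partial coverage is best. ✓
The applicant (risk level high-risk), facing Basic plan: Full coverage gives 1, Partial coverage gives 2. Proposed Partial coverage is best. ✓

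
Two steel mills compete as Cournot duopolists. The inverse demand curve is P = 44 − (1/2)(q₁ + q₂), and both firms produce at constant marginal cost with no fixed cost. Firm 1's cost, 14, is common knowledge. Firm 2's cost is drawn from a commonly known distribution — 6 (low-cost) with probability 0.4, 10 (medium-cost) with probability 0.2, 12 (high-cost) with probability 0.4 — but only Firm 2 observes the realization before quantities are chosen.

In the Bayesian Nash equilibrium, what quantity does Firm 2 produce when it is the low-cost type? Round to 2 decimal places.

Type-c best response for Firm 2: q₂(c) = (44 − c) − q₁/2.
Firm 1 maximizes expected profit; its first-order condition is 44 − q₁ − (1/2)E[q₂] − 14 = 0.
Substituting E[q₂] and solving: E[c₂] = 9.2, so q₁ = (44 − 2·14 + 9.2)/(3/2) = 16.8.
q₂(low-cost) = (44 − 6 − (1/2)·16.8) = 29.6.

29.60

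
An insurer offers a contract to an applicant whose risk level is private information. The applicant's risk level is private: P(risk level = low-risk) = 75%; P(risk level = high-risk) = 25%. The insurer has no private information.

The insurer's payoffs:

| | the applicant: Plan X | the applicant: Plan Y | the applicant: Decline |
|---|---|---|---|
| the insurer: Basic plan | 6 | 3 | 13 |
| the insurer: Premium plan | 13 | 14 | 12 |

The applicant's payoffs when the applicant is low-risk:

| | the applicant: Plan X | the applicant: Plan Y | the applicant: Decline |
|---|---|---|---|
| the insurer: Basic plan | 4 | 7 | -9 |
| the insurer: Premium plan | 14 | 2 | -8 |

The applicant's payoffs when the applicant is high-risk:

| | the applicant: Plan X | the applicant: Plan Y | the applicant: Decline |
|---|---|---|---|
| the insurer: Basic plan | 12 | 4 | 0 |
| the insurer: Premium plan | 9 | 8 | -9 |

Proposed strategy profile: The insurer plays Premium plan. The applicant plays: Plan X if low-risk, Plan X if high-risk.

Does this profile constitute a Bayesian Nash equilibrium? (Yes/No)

Yes

The insurer plays Premium plan: E[Premium plan] = 0.75·(13) + 0.25·(13) = 13; E[Basic plan] = 6. Best-responding. ✓
The applicant (risk level low-risk), facing Premium plan: Plan X gives 14, Plan Y gives 2, Decline gives -8. Proposed Plan X is best. ✓
The applicant (risk level high-risk), facing Premium plan: Plan X gives 9, Plan Y gives 8, Decline gives -9. Proposed Plan X is best. ✓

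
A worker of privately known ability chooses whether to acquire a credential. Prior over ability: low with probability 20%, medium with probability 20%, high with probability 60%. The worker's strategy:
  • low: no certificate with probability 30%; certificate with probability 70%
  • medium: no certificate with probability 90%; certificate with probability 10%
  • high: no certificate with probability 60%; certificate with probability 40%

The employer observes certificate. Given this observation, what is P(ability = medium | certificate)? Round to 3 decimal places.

P(certificate) = 0.2·0.7 + 0.2·0.1 + 0.6·0.4 = 0.4
P(medium | certificate) = (0.2·0.1) / 0.4 = 0.02 / 0.4 = 0.05

0.050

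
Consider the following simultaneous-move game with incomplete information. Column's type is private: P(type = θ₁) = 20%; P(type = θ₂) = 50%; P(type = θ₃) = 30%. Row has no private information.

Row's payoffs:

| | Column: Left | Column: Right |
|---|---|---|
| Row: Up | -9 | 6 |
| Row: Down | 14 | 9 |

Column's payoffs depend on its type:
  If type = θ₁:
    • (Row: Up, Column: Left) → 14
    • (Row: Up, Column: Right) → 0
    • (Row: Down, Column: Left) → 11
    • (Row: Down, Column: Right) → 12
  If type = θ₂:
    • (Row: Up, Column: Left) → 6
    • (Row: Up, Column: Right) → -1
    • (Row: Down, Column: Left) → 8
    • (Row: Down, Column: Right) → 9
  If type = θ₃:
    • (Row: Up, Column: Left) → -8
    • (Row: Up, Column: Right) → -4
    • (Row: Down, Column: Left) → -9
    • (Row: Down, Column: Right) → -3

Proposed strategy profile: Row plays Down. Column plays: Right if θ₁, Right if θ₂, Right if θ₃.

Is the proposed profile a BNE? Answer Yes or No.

Yes

Row plays Down: E[Down] = 0.2·(9) + 0.5·(9) + 0.3·(9) = 9; E[Up] = 6. Best-responding. ✓
Column (type θ₁), facing Down: Left gives 11, Right gives 12. Proposed Right is best. ✓
Column (type θ₂), facing Down: Left gives 8, Right gives 9. Proposed Right is best. ✓
Column (type θ₃), facing Down: Left gives -9, Right gives -3. Proposed Right is best. ✓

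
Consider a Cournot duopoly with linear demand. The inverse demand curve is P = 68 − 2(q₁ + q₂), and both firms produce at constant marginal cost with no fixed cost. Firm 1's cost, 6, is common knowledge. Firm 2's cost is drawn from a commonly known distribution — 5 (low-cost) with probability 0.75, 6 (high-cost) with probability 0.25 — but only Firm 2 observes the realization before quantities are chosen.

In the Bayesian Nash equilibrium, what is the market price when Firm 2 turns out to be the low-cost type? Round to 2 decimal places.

26.29

Firm 2 with cost c maximizes (68 − 2(q₁+q₂) − c)·q₂, giving q₂(c) = (68 − c − 2q₁)/4.
E[c₂] = 0.75·5 + 0.25·6 = 5.25
Firm 1's FOC against E[q₂] yields q₁ = (68 − 2·6 + E[c₂])/6 = (68 − 12 + 5.25)/6 = 10.2083.
q₂(low-cost) = 10.6458, so P = 68 − 2·(10.2083 + 10.6458) = 26.2917.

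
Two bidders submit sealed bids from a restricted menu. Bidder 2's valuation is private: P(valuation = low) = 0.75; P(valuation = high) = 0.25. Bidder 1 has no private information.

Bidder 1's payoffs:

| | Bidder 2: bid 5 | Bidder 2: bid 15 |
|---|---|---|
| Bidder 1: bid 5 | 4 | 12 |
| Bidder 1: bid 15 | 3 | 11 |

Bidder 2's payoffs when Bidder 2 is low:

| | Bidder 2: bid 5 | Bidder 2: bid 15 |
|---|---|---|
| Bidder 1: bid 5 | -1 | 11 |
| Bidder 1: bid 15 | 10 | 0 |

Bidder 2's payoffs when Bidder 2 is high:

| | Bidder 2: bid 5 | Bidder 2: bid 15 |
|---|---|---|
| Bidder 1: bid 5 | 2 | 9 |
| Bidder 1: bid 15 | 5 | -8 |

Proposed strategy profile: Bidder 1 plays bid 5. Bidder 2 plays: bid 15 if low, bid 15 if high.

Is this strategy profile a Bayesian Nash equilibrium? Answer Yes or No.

A profile is a BNE iff every type of every player is best-responding given beliefs about the other side.
Bidder 1 plays bid 5: E[bid 5] = 0.75·(12) + 0.25·(12) = 12; E[bid 15] = 11. Best-responding. ✓
Bidder 2 (valuation low), facing bid 5: bid 5 gives -1, bid 15 gives 11. Proposed bid 15 is best. ✓
Bidder 2 (valuation high), facing bid 5: bid 5 gives 2, bid 15 gives 9. Proposed bid 15 is best. ✓

Yes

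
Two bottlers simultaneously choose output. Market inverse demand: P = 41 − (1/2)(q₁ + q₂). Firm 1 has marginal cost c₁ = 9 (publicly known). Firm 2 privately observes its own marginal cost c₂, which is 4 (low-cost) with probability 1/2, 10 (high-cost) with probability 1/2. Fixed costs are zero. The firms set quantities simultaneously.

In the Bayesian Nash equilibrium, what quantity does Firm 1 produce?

Type-c best response for Firm 2: q₂(c) = (41 − c) − q₁/2.
Firm 1 maximizes expected profit; its first-order condition is 41 − q₁ − (1/2)E[q₂] − 9 = 0.
Substituting E[q₂] and solving: E[c₂] = 7, so q₁ = (41 − 2·9 + 7)/(3/2) = 20.

20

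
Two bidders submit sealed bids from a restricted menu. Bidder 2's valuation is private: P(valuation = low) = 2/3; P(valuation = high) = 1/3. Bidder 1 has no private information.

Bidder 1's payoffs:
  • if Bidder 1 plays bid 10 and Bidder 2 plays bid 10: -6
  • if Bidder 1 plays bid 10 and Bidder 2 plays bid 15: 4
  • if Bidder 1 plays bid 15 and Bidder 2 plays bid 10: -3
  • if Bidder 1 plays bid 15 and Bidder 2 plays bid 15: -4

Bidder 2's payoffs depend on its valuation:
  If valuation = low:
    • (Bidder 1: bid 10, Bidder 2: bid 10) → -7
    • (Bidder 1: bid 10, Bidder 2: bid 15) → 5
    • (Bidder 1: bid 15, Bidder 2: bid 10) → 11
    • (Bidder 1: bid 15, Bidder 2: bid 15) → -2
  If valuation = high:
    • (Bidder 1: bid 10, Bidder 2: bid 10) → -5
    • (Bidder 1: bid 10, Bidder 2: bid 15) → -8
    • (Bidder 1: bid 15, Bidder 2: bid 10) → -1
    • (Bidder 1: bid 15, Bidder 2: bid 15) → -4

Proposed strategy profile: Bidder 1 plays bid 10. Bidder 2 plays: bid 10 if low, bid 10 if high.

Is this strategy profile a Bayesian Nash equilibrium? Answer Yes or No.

Bidder 1 plays bid 10: E[bid 10] = 2/3·(-6) + 1/3·(-6) = -6; E[bid 15] = -3. Not best-responding. ✗
Bidder 2 (valuation low), facing bid 10: bid 10 gives -7, bid 15 gives 5. Proposed bid 10 is not best — profitable deviation exists. ✗
Bidder 2 (valuation high), facing bid 10: bid 10 gives -5, bid 15 gives -8. Proposed bid 10 is best. ✓

No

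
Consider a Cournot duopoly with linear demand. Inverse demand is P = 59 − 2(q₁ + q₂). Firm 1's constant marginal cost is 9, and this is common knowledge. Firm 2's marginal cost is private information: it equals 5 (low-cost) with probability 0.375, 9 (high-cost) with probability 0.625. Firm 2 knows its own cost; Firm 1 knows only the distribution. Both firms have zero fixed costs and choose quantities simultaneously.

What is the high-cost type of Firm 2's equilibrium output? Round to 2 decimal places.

8.46

Each type of Firm 2 best-responds to q₁; Firm 1 best-responds to the expected q₂ over Firm 2's types.
Firm 2 with cost c maximizes (59 − 2(q₁+q₂) − c)·q₂, giving q₂(c) = (59 − c − 2q₁)/4.
E[c₂] = 0.375·5 + 0.625·9 = 7.5
Firm 1's FOC against E[q₂] yields q₁ = (59 − 2·9 + E[c₂])/6 = (59 − 18 + 7.5)/6 = 8.08333.
q₂(high-cost) = (59 − 9 − 2·8.08333)/4 = 8.45833.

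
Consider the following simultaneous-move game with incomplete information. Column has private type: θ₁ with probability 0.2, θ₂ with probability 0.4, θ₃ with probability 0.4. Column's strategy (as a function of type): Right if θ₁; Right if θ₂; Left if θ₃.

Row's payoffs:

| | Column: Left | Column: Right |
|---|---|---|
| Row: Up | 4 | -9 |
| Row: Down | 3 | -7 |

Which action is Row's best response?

E[Up] = 0.2·(-9) + 0.4·(-9) + 0.4·(4) = -3.8
E[Down] = 0.2·(-7) + 0.4·(-7) + 0.4·(3) = -3
Best response: Down (-3 is the largest).

Down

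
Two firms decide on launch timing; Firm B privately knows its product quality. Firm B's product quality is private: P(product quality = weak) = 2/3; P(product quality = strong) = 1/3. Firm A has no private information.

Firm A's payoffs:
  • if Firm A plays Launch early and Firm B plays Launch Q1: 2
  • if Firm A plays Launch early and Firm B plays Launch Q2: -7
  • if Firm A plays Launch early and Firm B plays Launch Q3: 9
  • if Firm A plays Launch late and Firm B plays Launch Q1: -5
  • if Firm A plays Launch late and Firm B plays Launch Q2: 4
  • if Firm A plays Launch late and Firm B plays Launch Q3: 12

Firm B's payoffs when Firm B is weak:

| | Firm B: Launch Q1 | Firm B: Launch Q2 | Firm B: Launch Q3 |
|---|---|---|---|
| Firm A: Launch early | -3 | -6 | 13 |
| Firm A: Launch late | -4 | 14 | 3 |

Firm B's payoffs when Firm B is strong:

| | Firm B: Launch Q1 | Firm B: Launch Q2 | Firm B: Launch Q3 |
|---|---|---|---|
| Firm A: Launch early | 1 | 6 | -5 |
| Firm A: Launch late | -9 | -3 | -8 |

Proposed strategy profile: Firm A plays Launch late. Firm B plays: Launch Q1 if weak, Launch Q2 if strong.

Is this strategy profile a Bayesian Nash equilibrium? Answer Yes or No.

No

Firm A plays Launch late: E[Launch late] = 2/3·(-5) + 1/3·(4) = -2; E[Launch early] = -1. Not best-responding. ✗
Firm B (product quality weak), facing Launch late: Launch Q1 gives -4, Launch Q2 gives 14, Launch Q3 gives 3. Proposed Launch Q1 is not best — profitable deviation exists. ✗
Firm B (product quality strong), facing Launch late: Launch Q1 gives -9, Launch Q2 gives -3, Launch Q3 gives -8. Proposed Launch Q2 is best. ✓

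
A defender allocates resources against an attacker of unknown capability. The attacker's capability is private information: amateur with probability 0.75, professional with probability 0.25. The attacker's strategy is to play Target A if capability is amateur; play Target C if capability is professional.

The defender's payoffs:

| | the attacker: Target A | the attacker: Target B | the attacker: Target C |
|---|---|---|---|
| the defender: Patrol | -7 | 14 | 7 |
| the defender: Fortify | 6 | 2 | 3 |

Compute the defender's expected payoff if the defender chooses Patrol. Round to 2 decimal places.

-3.50

E[Patrol] = 0.75·(-7) + 0.25·7 = (-5.25) + 1.75 = -3.5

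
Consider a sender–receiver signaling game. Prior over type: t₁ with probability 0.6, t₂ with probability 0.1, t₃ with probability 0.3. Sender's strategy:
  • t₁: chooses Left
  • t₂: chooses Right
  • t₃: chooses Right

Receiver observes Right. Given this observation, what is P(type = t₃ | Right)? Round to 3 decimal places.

0.750

Apply Bayes' rule using the sender's strategy as the likelihood.
P(Right) = 0.6·0 + 0.1·1 + 0.3·1 = 0.4
P(t₃ | Right) = (0.3·1) / 0.4 = 0.3 / 0.4 = 0.75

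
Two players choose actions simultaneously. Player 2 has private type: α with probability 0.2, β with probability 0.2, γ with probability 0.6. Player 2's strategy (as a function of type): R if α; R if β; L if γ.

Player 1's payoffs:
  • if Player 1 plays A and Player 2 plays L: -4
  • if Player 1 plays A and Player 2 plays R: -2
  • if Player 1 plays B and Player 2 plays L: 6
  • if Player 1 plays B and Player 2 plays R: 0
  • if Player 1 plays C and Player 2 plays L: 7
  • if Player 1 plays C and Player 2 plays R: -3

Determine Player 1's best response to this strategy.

Compute Player 1's expected payoff for each action, taking the expectation over Player 2's type.
E[A] = 0.2·(-2) + 0.2·(-2) + 0.6·(-4) = -3.2
E[B] = 0.2·(0) + 0.2·(0) + 0.6·(6) = 3.6
E[C] = 0.2·(-3) + 0.2·(-3) + 0.6·(7) = 3
Best response: B (3.6 is the largest).

B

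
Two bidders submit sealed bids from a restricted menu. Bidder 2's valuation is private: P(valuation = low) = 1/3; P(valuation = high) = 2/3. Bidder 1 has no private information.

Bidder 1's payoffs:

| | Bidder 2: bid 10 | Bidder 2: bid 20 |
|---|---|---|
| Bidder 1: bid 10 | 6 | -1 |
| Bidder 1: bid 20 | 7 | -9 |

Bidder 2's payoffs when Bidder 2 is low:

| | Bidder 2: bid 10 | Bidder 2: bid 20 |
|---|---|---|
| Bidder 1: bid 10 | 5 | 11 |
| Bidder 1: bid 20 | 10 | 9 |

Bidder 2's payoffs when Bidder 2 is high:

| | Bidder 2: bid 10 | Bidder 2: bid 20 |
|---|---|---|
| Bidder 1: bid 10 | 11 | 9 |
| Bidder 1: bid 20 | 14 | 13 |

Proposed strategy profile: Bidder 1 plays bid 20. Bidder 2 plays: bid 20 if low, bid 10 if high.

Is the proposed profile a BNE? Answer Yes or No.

No

Bidder 1 plays bid 20: E[bid 20] = 1/3·(-9) + 2/3·(7) = 5/3; E[bid 10] = 11/3. Not best-responding. ✗
Bidder 2 (valuation low), facing bid 20: bid 10 gives 10, bid 20 gives 9. Proposed bid 20 is not best — profitable deviation exists. ✗
Bidder 2 (valuation high), facing bid 20: bid 10 gives 14, bid 20 gives 13. Proposed bid 10 is best. ✓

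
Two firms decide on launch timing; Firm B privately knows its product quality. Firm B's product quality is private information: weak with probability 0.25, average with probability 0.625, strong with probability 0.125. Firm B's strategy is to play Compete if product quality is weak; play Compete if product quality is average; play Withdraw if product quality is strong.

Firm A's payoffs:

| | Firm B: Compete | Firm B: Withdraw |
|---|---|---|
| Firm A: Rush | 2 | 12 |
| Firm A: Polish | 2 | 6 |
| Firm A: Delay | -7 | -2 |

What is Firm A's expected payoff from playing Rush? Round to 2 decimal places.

3.25

Take the expectation over Firm B's product quality, weighting each type's action by its prior probability.
E[Rush] = 0.25·2 + 0.625·2 + 0.125·12 = 0.5 + 1.25 + 1.5 = 3.25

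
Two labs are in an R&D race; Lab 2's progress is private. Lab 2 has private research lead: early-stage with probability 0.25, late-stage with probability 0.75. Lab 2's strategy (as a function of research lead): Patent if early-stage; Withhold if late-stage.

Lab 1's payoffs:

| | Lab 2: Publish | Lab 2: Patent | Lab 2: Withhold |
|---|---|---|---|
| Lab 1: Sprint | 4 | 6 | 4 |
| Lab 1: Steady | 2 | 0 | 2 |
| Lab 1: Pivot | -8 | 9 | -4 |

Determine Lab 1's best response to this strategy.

E[Sprint] = 0.25·(6) + 0.75·(4) = 4.5
E[Steady] = 0.25·(0) + 0.75·(2) = 1.5
E[Pivot] = 0.25·(9) + 0.75·(-4) = -0.75
Best response: Sprint (4.5 is the largest).

Sprint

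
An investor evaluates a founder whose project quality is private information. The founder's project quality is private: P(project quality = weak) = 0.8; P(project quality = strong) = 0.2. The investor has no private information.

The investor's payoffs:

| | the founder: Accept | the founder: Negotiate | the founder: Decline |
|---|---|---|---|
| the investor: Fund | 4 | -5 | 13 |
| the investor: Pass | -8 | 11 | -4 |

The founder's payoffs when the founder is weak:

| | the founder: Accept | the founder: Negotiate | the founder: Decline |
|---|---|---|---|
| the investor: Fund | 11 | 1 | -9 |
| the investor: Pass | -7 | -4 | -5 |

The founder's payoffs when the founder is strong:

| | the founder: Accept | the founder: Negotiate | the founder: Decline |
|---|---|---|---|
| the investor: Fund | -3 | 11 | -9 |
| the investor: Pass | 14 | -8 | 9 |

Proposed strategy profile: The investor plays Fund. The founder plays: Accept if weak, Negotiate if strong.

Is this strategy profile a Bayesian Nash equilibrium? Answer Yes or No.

A profile is a BNE iff every type of every player is best-responding given beliefs about the other side.
The investor plays Fund: E[Fund] = 0.8·(4) + 0.2·(-5) = 2.2; E[Pass] = -4.2. Best-responding. ✓
The founder (project quality weak), facing Fund: Accept gives 11, Negotiate gives 1, Decline gives -9. Proposed Accept is best. ✓
The founder (project quality strong), facing Fund: Accept gives -3, Negotiate gives 11, Decline gives -9. Proposed Negotiate is best. ✓

Yes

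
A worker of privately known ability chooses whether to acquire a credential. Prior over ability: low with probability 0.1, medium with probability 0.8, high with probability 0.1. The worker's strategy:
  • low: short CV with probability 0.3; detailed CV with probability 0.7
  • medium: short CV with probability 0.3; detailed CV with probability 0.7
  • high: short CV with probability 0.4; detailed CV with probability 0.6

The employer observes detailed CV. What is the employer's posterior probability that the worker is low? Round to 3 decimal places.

P(detailed CV) = 0.1·0.7 + 0.8·0.7 + 0.1·0.6 = 0.69
P(low | detailed CV) = (0.1·0.7) / 0.69 = 0.07 / 0.69 = 0.101449

0.101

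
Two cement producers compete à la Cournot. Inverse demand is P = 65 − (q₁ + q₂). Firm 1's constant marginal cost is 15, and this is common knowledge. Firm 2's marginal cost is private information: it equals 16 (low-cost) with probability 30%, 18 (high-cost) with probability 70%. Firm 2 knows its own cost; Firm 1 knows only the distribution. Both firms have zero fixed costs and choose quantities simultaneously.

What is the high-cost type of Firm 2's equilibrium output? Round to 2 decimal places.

Each type of Firm 2 best-responds to q₁; Firm 1 best-responds to the expected q₂ over Firm 2's types.
Firm 2 with cost c maximizes (65 − (q₁+q₂) − c)·q₂, giving q₂(c) = (65 − c − q₁)/2.
E[c₂] = 0.3·16 + 0.7·18 = 17.4
Firm 1's FOC against E[q₂] yields q₁ = (65 − 2·15 + E[c₂])/3 = (65 − 30 + 17.4)/3 = 17.4667.
q₂(high-cost) = (65 − 18 − 17.4667)/2 = 14.7667.

14.77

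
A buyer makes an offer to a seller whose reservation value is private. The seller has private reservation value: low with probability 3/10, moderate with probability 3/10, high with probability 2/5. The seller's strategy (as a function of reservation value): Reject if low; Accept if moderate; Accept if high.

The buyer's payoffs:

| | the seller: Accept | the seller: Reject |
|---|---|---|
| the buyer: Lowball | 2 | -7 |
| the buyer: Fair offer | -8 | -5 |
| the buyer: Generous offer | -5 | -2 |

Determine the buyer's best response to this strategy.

E[Lowball] = 3/10·(-7) + 3/10·(2) + 2/5·(2) = -7/10
E[Fair offer] = 3/10·(-5) + 3/10·(-8) + 2/5·(-8) = -71/10
E[Generous offer] = 3/10·(-2) + 3/10·(-5) + 2/5·(-5) = -41/10
Best response: Lowball (-7/10 is the largest).

Lowball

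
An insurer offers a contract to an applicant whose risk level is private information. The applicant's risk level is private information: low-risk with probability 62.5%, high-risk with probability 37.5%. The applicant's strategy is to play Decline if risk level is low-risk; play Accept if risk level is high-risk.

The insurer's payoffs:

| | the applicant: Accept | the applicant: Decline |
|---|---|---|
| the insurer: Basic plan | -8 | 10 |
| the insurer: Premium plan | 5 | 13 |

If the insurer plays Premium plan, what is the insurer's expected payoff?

E[Premium plan] = 0.625·13 + 0.375·5 = 8.125 + 1.875 = 10

10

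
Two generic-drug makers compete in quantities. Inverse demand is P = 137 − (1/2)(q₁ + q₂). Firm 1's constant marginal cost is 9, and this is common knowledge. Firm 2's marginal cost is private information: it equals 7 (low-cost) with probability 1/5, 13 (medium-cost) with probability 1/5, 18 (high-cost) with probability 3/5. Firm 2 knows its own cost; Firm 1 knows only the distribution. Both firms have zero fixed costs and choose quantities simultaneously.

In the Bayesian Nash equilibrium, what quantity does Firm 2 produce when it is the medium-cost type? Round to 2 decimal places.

Type-c best response for Firm 2: q₂(c) = (137 − c) − q₁/2.
Firm 1 maximizes expected profit; its first-order condition is 137 − q₁ − (1/2)E[q₂] − 9 = 0.
Substituting E[q₂] and solving: E[c₂] = 14.8, so q₁ = (137 − 2·9 + 14.8)/(3/2) = 89.2.
q₂(medium-cost) = (137 − 13 − (1/2)·89.2) = 79.4.

79.40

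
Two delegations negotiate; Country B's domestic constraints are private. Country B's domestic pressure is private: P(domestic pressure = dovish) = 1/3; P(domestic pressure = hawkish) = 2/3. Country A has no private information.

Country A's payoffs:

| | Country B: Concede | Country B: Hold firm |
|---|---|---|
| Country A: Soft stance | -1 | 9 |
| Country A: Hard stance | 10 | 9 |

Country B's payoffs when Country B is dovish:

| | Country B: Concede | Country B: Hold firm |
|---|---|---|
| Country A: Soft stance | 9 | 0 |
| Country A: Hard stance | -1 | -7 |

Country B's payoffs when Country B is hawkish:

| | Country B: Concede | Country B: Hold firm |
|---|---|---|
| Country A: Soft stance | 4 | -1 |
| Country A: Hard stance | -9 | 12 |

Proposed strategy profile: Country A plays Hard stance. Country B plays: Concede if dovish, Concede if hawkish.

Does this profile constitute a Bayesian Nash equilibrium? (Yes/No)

Country A plays Hard stance: E[Hard stance] = 1/3·(10) + 2/3·(10) = 10; E[Soft stance] = -1. Best-responding. ✓
Country B (domestic pressure dovish), facing Hard stance: Concede gives -1, Hold firm gives -7. Proposed Concede is best. ✓
Country B (domestic pressure hawkish), facing Hard stance: Concede gives -9, Hold firm gives 12. Proposed Concede is not best — profitable deviation exists. ✗

No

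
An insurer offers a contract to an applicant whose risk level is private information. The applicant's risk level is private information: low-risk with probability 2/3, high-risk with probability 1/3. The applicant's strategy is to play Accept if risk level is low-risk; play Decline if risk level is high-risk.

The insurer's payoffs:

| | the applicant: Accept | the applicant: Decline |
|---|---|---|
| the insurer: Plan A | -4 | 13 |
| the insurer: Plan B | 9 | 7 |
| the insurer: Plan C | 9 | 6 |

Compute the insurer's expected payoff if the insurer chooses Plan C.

8

E[Plan C] = 2/3·9 + 1/3·6 = 6 + 2 = 8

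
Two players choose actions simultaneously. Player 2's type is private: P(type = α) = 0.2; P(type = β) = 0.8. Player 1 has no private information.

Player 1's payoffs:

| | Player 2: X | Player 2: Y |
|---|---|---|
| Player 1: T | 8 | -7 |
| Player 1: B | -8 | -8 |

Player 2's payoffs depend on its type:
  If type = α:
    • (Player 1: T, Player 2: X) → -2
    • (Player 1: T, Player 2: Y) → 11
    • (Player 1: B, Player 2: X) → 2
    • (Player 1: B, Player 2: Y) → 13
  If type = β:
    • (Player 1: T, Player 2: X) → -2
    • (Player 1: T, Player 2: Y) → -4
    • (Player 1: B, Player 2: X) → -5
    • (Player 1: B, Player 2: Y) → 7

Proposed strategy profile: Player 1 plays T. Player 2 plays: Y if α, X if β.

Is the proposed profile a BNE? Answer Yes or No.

Player 1 plays T: E[T] = 0.2·(-7) + 0.8·(8) = 5; E[B] = -8. Best-responding. ✓
Player 2 (type α), facing T: X gives -2, Y gives 11. Proposed Y is best. ✓
Player 2 (type β), facing T: X gives -2, Y gives -4. Proposed X is best. ✓

Yes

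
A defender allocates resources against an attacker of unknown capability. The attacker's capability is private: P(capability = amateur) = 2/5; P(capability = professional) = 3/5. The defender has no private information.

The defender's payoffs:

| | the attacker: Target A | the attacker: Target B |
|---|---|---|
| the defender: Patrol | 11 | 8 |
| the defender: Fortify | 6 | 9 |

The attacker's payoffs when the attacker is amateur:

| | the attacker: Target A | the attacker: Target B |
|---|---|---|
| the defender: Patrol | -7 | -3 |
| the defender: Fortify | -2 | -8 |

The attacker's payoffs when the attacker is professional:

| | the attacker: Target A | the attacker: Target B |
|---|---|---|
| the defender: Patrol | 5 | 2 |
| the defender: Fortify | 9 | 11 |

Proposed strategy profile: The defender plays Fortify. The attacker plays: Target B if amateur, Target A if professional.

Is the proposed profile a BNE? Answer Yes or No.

The defender plays Fortify: E[Fortify] = 2/5·(9) + 3/5·(6) = 36/5; E[Patrol] = 49/5. Not best-responding. ✗
The attacker (capability amateur), facing Fortify: Target A gives -2, Target B gives -8. Proposed Target B is not best — profitable deviation exists. ✗
The attacker (capability professional), facing Fortify: Target A gives 9, Target B gives 11. Proposed Target A is not best — profitable deviation exists. ✗

No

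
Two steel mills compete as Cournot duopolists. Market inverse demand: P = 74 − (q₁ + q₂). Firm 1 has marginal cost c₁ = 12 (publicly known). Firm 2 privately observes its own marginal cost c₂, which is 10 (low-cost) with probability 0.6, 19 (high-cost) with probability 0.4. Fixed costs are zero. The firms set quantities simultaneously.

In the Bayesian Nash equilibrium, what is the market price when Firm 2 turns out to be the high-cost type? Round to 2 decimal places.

35.90

Type-c best response for Firm 2: q₂(c) = (74 − c)/2 − q₁/2.
Firm 1 maximizes expected profit; its first-order condition is 74 − 2q₁ − E[q₂] − 12 = 0.
Substituting E[q₂] and solving: E[c₂] = 13.6, so q₁ = (74 − 2·12 + 13.6)/3 = 21.2.
q₂(high-cost) = 16.9, so P = 74 − (21.2 + 16.9) = 35.9.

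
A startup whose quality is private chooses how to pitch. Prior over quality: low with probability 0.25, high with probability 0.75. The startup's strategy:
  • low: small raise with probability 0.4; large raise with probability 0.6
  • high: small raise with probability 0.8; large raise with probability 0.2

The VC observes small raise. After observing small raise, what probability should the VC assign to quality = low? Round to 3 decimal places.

P(small raise) = 0.25·0.4 + 0.75·0.8 = 0.7
P(low | small raise) = (0.25·0.4) / 0.7 = 0.1 / 0.7 = 0.142857

0.143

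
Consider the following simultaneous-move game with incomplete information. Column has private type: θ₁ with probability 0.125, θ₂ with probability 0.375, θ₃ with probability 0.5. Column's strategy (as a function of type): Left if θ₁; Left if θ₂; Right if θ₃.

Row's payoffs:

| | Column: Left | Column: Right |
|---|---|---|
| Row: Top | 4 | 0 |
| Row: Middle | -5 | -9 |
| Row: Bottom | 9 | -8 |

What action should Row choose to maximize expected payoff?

Top

E[Top] = 0.125·(4) + 0.375·(4) + 0.5·(0) = 2
E[Middle] = 0.125·(-5) + 0.375·(-5) + 0.5·(-9) = -7
E[Bottom] = 0.125·(9) + 0.375·(9) + 0.5·(-8) = 0.5
Best response: Top (2 is the largest).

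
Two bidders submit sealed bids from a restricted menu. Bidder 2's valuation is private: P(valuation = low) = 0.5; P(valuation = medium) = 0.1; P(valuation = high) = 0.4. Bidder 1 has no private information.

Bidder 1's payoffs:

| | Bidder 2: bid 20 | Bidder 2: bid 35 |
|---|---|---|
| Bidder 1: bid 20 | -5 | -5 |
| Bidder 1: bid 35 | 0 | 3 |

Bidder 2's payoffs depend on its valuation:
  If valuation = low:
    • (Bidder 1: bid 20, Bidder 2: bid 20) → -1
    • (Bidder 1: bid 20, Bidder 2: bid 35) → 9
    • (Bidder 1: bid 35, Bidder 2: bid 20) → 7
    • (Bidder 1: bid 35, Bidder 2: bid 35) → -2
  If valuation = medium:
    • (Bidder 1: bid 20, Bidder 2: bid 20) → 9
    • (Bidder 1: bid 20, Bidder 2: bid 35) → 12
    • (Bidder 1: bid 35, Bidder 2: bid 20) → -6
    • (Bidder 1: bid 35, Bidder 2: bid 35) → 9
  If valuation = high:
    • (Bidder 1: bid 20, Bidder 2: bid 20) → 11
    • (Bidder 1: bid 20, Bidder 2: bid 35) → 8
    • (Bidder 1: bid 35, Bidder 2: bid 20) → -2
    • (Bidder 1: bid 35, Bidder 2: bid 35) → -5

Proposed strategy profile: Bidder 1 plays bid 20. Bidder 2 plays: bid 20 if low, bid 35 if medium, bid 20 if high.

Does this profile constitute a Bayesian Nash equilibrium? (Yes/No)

Bidder 1 plays bid 20: E[bid 20] = 0.5·(-5) + 0.1·(-5) + 0.4·(-5) = -5; E[bid 35] = 0.3. Not best-responding. ✗
Bidder 2 (valuation low), facing bid 20: bid 20 gives -1, bid 35 gives 9. Proposed bid 20 is not best — profitable deviation exists. ✗
Bidder 2 (valuation medium), facing bid 20: bid 20 gives 9, bid 35 gives 12. Proposed bid 35 is best. ✓
Bidder 2 (valuation high), facing bid 20: bid 20 gives 11, bid 35 gives 8. Proposed bid 20 is best. ✓

No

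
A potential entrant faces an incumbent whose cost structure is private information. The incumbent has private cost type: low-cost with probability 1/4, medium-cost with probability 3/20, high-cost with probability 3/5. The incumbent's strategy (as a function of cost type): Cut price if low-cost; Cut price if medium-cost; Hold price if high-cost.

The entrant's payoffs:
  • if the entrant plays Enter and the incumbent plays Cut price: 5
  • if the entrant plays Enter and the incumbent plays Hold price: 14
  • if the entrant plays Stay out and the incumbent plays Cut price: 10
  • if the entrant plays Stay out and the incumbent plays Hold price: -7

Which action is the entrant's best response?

E[Enter] = 1/4·(5) + 3/20·(5) + 3/5·(14) = 52/5
E[Stay out] = 1/4·(10) + 3/20·(10) + 3/5·(-7) = -1/5
Best response: Enter (52/5 is the largest).

Enter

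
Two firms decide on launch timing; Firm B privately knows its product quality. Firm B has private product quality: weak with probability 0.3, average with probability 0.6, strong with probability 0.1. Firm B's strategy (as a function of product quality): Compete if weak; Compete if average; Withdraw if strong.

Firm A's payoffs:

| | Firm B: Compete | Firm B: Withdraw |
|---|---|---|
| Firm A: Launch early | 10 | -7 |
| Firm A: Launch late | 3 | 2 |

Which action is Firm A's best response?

Launch early

E[Launch early] = 0.3·(10) + 0.6·(10) + 0.1·(-7) = 8.3
E[Launch late] = 0.3·(3) + 0.6·(3) + 0.1·(2) = 2.9
Best response: Launch early (8.3 is the largest).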